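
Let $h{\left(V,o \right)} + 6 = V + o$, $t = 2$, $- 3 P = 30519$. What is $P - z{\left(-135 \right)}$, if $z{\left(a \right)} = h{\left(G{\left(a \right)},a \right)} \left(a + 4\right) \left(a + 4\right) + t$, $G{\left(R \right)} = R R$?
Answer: $-310349699$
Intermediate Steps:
$P = -10173$ ($P = \left(- \frac{1}{3}\right) 30519 = -10173$)
$G{\left(R \right)} = R^{2}$
$h{\left(V,o \right)} = -6 + V + o$ ($h{\left(V,o \right)} = -6 + \left(V + o\right) = -6 + V + o$)
$z{\left(a \right)} = 2 + \left(4 + a\right)^{2} \left(-6 + a + a^{2}\right)$ ($z{\left(a \right)} = \left(-6 + a^{2} + a\right) \left(a + 4\right) \left(a + 4\right) + 2 = \left(-6 + a + a^{2}\right) \left(4 + a\right) \left(4 + a\right) + 2 = \left(-6 + a + a^{2}\right) \left(4 + a\right)^{2} + 2 = \left(4 + a\right)^{2} \left(-6 + a + a^{2}\right) + 2 = 2 + \left(4 + a\right)^{2} \left(-6 + a + a^{2}\right)$)
$P - z{\left(-135 \right)} = -10173 - \left(2 + \left(4 - 135\right)^{2} \left(-6 - 135 + \left(-135\right)^{2}\right)\right) = -10173 - \left(2 + \left(-131\right)^{2} \left(-6 - 135 + 18225\right)\right) = -10173 - \left(2 + 17161 \cdot 18084\right) = -10173 - \left(2 + 310339524\right) = -10173 - 310339526 = -310349699$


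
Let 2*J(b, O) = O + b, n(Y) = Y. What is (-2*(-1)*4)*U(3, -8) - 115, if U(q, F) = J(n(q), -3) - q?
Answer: -139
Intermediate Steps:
J(b, O) = O/2 + b/2 (J(b, O) = (O + b)/2 = O/2 + b/2)
U(q, F) = -3/2 - q/2 (U(q, F) = ((½)*(-3) + q/2) - q = (-3/2 + q/2) - q = -3/2 - q/2)
(-2*(-1)*4)*U(3, -8) - 115 = (-2*(-1)*4)*(-3/2 - ½*3) - 115 = (2*4)*(-3/2 - 3/2) - 115 = 8*(-3) - 115 = -24 - 115 = -139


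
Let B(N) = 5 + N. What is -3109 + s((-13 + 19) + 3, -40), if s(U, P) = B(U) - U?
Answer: -3104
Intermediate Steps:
s(U, P) = 5 (s(U, P) = (5 + U) - U = 5)
-3109 + s((-13 + 19) + 3, -40) = -3109 + 5 = -3104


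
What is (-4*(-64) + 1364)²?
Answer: 2624400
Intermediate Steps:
(-4*(-64) + 1364)² = (256 + 1364)² = 1620² = 2624400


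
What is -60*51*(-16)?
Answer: 48960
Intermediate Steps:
-60*51*(-16) = -3060*(-16) = 48960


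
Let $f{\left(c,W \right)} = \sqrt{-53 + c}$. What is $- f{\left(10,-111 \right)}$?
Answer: $- i \sqrt{43} \approx - 6.5574 i$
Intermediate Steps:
$- f{\left(10,-111 \right)} = - \sqrt{-53 + 10} = - \sqrt{-43} = - i \sqrt{43}$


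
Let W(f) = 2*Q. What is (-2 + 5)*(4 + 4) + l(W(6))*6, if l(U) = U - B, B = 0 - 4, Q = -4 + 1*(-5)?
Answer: -60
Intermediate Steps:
Q = -9 (Q = -4 - 5 = -9)
B = -4
W(f) = -18 (W(f) = 2*(-9) = -18)
l(U) = 4 + U (l(U) = U - 1*(-4) = U + 4 = 4 + U)
(-2 + 5)*(4 + 4) + l(W(6))*6 = (-2 + 5)*(4 + 4) + (4 - 18)*6 = 3*8 - 14*6 = 24 - 84 = -60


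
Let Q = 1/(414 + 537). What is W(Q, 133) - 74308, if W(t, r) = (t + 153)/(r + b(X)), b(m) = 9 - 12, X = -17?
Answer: -4593276268/61815 ≈ -74307.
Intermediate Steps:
Q = 1/951 ≈ 0.0010515
b(m) = -3
W(t, r) = (153 + t)/(-3 + r) (W(t, r) = (t + 153)/(r - 3) = (153 + t)/(-3 + r))
W(Q, 133) - 74308 = (153 + 1/951)/(-3 + 133) - 74308 = (145504/951)/130 - 74308 = (1/130)*(145504/951) - 74308 = 72752/61815 - 74308 = -4593276268/61815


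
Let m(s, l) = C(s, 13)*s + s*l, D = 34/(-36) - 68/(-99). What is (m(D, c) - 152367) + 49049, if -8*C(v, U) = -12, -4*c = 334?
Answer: -3408797/33 ≈ -1.0330e+5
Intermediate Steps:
c = -167/2 (c = -¼*334 = -167/2 ≈ -83.500)
D = -17/66 (D = 34*(-1/36) - 68*(-1/99) = -17/18 + 68/99 = -17/66 ≈ -0.25758)
C(v, U) = 3/2 (C(v, U) = -⅛*(-12) = 3/2)
m(s, l) = 3*s/2 + l*s (m(s, l) = 3*s/2 + s*l = 3*s/2 + l*s)
(m(D, c) - 152367) + 49049 = ((½)*(-17/66)*(3 + 2*(-167/2)) - 152367) + 49049 = ((½)*(-17/66)*(3 - 167) - 152367) + 49049 = ((½)*(-17/66)*(-164) - 152367) + 49049 = (697/33 - 152367) + 49049 = -5027414/33 + 49049 = -3408797/33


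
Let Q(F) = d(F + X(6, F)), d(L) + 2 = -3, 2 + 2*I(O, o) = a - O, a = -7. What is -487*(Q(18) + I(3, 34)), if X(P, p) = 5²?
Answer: 5357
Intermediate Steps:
X(P, p) = 25
I(O, o) = -9/2 - O/2 (I(O, o) = -1 + (-7 - O)/2 = -1 + (-7/2 - O/2) = -9/2 - O/2)
d(L) = -5 (d(L) = -2 - 3 = -5)
Q(F) = -5
-487*(Q(18) + I(3, 34)) = -487*(-5 + (-9/2 - ½*3)) = -487*(-5 + (-9/2 - 3/2)) = -487*(-5 - 6) = -487*(-11) = 5357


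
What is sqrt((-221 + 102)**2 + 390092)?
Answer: 3*sqrt(44917) ≈ 635.81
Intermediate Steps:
sqrt((-221 + 102)**2 + 390092) = sqrt((-119)**2 + 390092) = sqrt(14161 + 390092) = sqrt(404253) = 3*sqrt(44917)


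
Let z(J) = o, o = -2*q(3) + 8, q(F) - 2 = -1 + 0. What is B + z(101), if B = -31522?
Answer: -31516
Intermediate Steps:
q(F) = 1 (q(F) = 2 + (-1 + 0) = 2 - 1 = 1)
o = 6 (o = -2*1 + 8 = -2 + 8 = 6)
z(J) = 6
B + z(101) = -31522 + 6 = -31516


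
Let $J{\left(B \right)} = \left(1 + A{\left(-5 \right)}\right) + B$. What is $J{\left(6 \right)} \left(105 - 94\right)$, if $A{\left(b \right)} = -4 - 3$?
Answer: $0$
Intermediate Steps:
$A{\left(b \right)} = -7$ ($A{\left(b \right)} = -4 - 3 = -7$)
$J{\left(B \right)} = -6 + B$ ($J{\left(B \right)} = \left(1 - 7\right) + B = -6 + B$)
$J{\left(6 \right)} \left(105 - 94\right) = \left(-6 + 6\right) \left(105 - 94\right) = 0 \cdot 11 = 0$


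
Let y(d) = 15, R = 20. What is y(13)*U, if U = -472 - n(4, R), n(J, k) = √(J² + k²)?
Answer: -7080 - 60*√26 ≈ -7385.9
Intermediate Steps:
U = -472 - 4*√26 (U = -472 - √(4² + 20²) = -472 - √(16 + 400) = -472 - √416 = -472 - 4*√26 ≈ -492.40)
y(13)*U = 15*(-472 - 4*√26) = -7080 - 60*√26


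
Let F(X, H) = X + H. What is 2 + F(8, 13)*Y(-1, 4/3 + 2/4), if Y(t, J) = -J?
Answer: -73/2 ≈ -36.500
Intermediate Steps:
F(X, H) = H + X
2 + F(8, 13)*Y(-1, 4/3 + 2/4) = 2 + (13 + 8)*(-(4/3 + 2/4)) = 2 + 21*(-(4*(⅓) + 2*(¼))) = 2 + 21*(-(4/3 + ½)) = 2 + 21*(-1*11/6) = 2 + 21*(-11/6) = 2 - 77/2 = -73/2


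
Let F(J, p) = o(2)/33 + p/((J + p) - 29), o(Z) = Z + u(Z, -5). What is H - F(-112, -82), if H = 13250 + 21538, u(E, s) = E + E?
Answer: 85333616/2453 ≈ 34787.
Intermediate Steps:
u(E, s) = 2*E
H = 34788
o(Z) = 3*Z (o(Z) = Z + 2*Z = 3*Z)
F(J, p) = 2/11 + p/(-29 + J + p) (F(J, p) = (3*2)/33 + p/((J + p) - 29) = 6*(1/33) + p/(-29 + J + p) = 2/11 + p/(-29 + J + p))
H - F(-112, -82) = 34788 - (-58 + 2*(-112) + 13*(-82))/(11*(-29 - 112 - 82)) = 34788 - (-58 - 224 - 1066)/(11*(-223)) = 34788 - (-1)*(-1348)/(11*223) = 34788 - 1*1348/2453 = 34788 - 1348/2453 = 85333616/2453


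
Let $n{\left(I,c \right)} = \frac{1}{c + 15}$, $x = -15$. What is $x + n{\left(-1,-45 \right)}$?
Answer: $- \frac{451}{30} \approx -15.033$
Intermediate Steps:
$n{\left(I,c \right)} = \frac{1}{15 + c}$
$x + n{\left(-1,-45 \right)} = -15 + \frac{1}{15 - 45} = -15 + \frac{1}{-30} = -15 - \frac{1}{30} = - \frac{451}{30}$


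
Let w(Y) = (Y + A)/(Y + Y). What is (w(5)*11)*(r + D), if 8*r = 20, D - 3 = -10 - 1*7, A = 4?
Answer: -2277/20 ≈ -113.85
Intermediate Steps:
w(Y) = (4 + Y)/(2*Y) (w(Y) = (Y + 4)/(Y + Y) = (4 + Y)/((2*Y)) = (4 + Y)*(1/(2*Y)) = (4 + Y)/(2*Y))
D = -14 (D = 3 + (-10 - 1*7) = 3 + (-10 - 7) = 3 - 17 = -14)
r = 5/2 (r = (⅛)*20 = 5/2 ≈ 2.5000)
(w(5)*11)*(r + D) = (((½)*(4 + 5)/5)*11)*(5/2 - 14) = (((½)*(⅕)*9)*11)*(-23/2) = ((9/10)*11)*(-23/2) = (99/10)*(-23/2) = -2277/20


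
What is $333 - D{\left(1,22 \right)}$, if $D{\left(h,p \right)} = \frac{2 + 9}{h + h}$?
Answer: $\frac{655}{2} \approx 327.5$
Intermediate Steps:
$D{\left(h,p \right)} = \frac{11}{2 h}$
$333 - D{\left(1,22 \right)} = 333 - \frac{11}{2 \cdot 1} = 333 - \frac{11}{2} \cdot 1 = 333 - \frac{11}{2} = \frac{655}{2}$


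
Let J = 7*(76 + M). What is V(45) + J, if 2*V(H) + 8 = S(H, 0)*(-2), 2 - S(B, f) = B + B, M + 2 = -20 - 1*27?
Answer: 273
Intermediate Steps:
M = -49 (M = -2 + (-20 - 1*27) = -2 + (-20 - 27) = -2 - 47 = -49)
S(B, f) = 2 - 2*B (S(B, f) = 2 - (B + B) = 2 - 2*B)
V(H) = -6 + 2*H (V(H) = -4 + ((2 - 2*H)*(-2))/2 = -4 + (-4 + 4*H)/2 = -4 + (-2 + 2*H) = -6 + 2*H)
J = 189 (J = 7*(76 - 49) = 7*27 = 189)
V(45) + J = (-6 + 2*45) + 189 = (-6 + 90) + 189 = 84 + 189 = 273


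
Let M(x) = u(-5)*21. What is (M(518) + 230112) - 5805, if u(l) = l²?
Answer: 224832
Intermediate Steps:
M(x) = 525 (M(x) = (-5)²*21 = 25*21 = 525)
(M(518) + 230112) - 5805 = (525 + 230112) - 5805 = 230637 - 5805 = 224832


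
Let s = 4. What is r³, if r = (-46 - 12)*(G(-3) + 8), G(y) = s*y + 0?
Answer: 12487168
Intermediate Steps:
G(y) = 4*y (G(y) = 4*y + 0 = 4*y)
r = 232 (r = (-46 - 12)*(4*(-3) + 8) = -58*(-12 + 8) = -58*(-4) = 232)
r³ = 232³ = 12487168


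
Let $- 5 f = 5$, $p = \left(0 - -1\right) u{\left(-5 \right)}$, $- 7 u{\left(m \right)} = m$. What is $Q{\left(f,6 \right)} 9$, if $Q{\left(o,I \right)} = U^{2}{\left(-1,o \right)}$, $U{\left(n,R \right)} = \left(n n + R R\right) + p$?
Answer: $\frac{3249}{49} \approx 66.306$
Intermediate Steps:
$u{\left(m \right)} = - \frac{m}{7}$
$p = \frac{5}{7}$ ($p = \left(0 - -1\right) \left(\left(- \frac{1}{7}\right) \left(-5\right)\right) = \left(0 + 1\right) \frac{5}{7} = 1 \cdot \frac{5}{7} = \frac{5}{7} \approx 0.71429$)
$f = -1$ ($f = \left(- \frac{1}{5}\right) 5 = -1$)
$U{\left(n,R \right)} = \frac{5}{7} + R^{2} + n^{2}$ ($U{\left(n,R \right)} = \left(n n + R R\right) + \frac{5}{7} = \left(n^{2} + R^{2}\right) + \frac{5}{7} = \left(R^{2} + n^{2}\right) + \frac{5}{7} = \frac{5}{7} + R^{2} + n^{2}$)
$Q{\left(o,I \right)} = \left(\frac{12}{7} + o^{2}\right)^{2}$ ($Q{\left(o,I \right)} = \left(\frac{5}{7} + o^{2} + \left(-1\right)^{2}\right)^{2} = \left(\frac{5}{7} + o^{2} + 1\right)^{2} = \left(\frac{12}{7} + o^{2}\right)^{2}$)
$Q{\left(f,6 \right)} 9 = \frac{\left(12 + 7 \left(-1\right)^{2}\right)^{2}}{49} \cdot 9 = \frac{\left(12 + 7 \cdot 1\right)^{2}}{49} \cdot 9 = \frac{\left(12 + 7\right)^{2}}{49} \cdot 9 = \frac{19^{2}}{49} \cdot 9 = \frac{1}{49} \cdot 361 \cdot 9 = \frac{361}{49} \cdot 9 = \frac{3249}{49}$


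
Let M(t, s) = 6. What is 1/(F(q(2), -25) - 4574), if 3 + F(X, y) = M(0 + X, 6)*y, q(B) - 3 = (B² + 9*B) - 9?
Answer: -1/4727 ≈ -0.00021155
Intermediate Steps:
q(B) = -6 + B² + 9*B (q(B) = 3 + ((B² + 9*B) - 9) = 3 + (-9 + B² + 9*B) = -6 + B² + 9*B)
F(X, y) = -3 + 6*y
1/(F(q(2), -25) - 4574) = 1/((-3 + 6*(-25)) - 4574) = 1/((-3 - 150) - 4574) = 1/(-153 - 4574) = 1/(-4727) = -1/4727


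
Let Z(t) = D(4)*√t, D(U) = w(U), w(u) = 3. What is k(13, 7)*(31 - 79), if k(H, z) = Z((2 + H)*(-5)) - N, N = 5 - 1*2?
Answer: 144 - 720*I*√3 ≈ 144.0 - 1247.1*I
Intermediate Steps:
D(U) = 3
Z(t) = 3*√t
N = 3 (N = 5 - 2 = 3)
k(H, z) = -3 + 3*√(-10 - 5*H) (k(H, z) = 3*√((2 + H)*(-5)) - 1*3 = 3*√(-10 - 5*H) - 3 = -3 + 3*√(-10 - 5*H))
k(13, 7)*(31 - 79) = (-3 + 3*√(-10 - 5*13))*(31 - 79) = (-3 + 3*√(-10 - 65))*(-48) = (-3 + 3*√(-75))*(-48) = (-3 + 3*(5*I*√3))*(-48) = (-3 + 15*I*√3)*(-48) = 144 - 720*I*√3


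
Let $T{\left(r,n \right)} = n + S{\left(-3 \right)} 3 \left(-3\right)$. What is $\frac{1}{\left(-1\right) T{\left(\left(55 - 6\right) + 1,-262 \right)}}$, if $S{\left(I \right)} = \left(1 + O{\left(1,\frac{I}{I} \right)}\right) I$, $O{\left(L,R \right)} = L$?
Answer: $\frac{1}{208} \approx 0.0048077$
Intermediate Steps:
$S{\left(I \right)} = 2 I$ ($S{\left(I \right)} = \left(1 + 1\right) I = 2 I$)
$T{\left(r,n \right)} = 54 + n$ ($T{\left(r,n \right)} = n + 2 \left(-3\right) 3 \left(-3\right) = n + \left(-6\right) 3 \left(-3\right) = n - -54 = n + 54 = 54 + n$)
$\frac{1}{\left(-1\right) T{\left(\left(55 - 6\right) + 1,-262 \right)}} = \frac{1}{\left(-1\right) \left(54 - 262\right)} = \frac{1}{\left(-1\right) \left(-208\right)} = \frac{1}{208}$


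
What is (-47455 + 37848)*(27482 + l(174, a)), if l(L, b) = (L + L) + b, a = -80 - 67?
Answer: -265950581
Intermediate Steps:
a = -147
l(L, b) = b + 2*L (l(L, b) = 2*L + b = b + 2*L)
(-47455 + 37848)*(27482 + l(174, a)) = (-47455 + 37848)*(27482 + (-147 + 2*174)) = -9607*(27482 + (-147 + 348)) = -9607*(27482 + 201) = -9607*27683 = -265950581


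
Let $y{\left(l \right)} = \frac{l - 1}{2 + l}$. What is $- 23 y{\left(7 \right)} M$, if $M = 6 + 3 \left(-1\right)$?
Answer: $-46$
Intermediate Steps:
$y{\left(l \right)} = \frac{-1 + l}{2 + l}$
$M = 3$ ($M = 6 - 3 = 3$)
$- 23 y{\left(7 \right)} M = - 23 \frac{-1 + 7}{2 + 7} \cdot 3 = - 23 \cdot \frac{1}{9} \cdot 6 \cdot 3 = \left(-23\right) \frac{2}{3} \cdot 3 = \left(- \frac{46}{3}\right) 3 = -46$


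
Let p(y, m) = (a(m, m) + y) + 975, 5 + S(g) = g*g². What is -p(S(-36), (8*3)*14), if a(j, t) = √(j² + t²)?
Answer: 45686 - 336*√2 ≈ 45211.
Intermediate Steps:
S(g) = -5 + g³ (S(g) = -5 + g*g² = -5 + g³)
p(y, m) = 975 + y + √2*√(m²) (p(y, m) = (√(m² + m²) + y) + 975 = (√(2*m²) + y) + 975 = (√2*√(m²) + y) + 975 = (y + √2*√(m²)) + 975 = 975 + y + √2*√(m²))
-p(S(-36), (8*3)*14) = -(975 + (-5 + (-36)³) + √2*√(((8*3)*14)²)) = -(975 + (-5 - 46656) + √2*√((24*14)²)) = -(975 - 46661 + √2*√(336²)) = -(975 - 46661 + √2*√112896) = -(975 - 46661 + √2*336) = -(975 - 46661 + 336*√2) = -(-45686 + 336*√2) = 45686 - 336*√2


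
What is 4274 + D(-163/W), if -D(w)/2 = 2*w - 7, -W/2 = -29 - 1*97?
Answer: 270307/63 ≈ 4290.6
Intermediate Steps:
W = 252 (W = -2*(-29 - 1*97) = -2*(-29 - 97) = -2*(-126) = 252)
D(w) = 14 - 4*w (D(w) = -2*(2*w - 7) = -2*(-7 + 2*w) = 14 - 4*w)
4274 + D(-163/W) = 4274 + (14 - (-652)/252) = 4274 + (14 - 4*(-163/252)) = 4274 + (14 + 163/63) = 4274 + 1045/63 = 270307/63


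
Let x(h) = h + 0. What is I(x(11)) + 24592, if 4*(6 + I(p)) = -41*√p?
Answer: 24586 - 41*√11/4 ≈ 24552.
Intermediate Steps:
x(h) = h
I(p) = -6 - 41*√p/4 (I(p) = -6 + (-41*√p)/4 = -6 - 41*√p/4)
I(x(11)) + 24592 = (-6 - 41*√11/4) + 24592 = 24586 - 41*√11/4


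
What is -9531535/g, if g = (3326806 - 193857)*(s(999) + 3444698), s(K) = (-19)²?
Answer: -9531535/10793194148991 ≈ -8.8311e-7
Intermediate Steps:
s(K) = 361
g = 10793194148991 (g = (3326806 - 193857)*(361 + 3444698) = 3132949*3445059 = 10793194148991)
-9531535/g = -9531535/10793194148991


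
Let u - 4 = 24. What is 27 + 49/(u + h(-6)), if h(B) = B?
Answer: 643/22 ≈ 29.227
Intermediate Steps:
u = 28 (u = 4 + 24 = 28)
27 + 49/(u + h(-6)) = 27 + 49/(28 - 6) = 27 + 49/22 = 643/22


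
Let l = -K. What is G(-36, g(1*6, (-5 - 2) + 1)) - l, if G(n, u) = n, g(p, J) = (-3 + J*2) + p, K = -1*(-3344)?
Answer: 3308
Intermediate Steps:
K = 3344
g(p, J) = -3 + p + 2*J (g(p, J) = (-3 + 2*J) + p = -3 + p + 2*J)
l = -3344 (l = -1*3344 = -3344)
G(-36, g(1*6, (-5 - 2) + 1)) - l = -36 - 1*(-3344) = -36 + 3344 = 3308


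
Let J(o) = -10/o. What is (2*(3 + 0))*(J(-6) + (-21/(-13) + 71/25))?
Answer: 11938/325 ≈ 36.732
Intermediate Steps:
(2*(3 + 0))*(J(-6) + (-21/(-13) + 71/25)) = (2*(3 + 0))*(-10/(-6) + (-21/(-13) + 71/25)) = (2*3)*(-10*(-1/6) + (-21*(-1/13) + 71*(1/25))) = 6*(5/3 + (21/13 + 71/25)) = 6*(5/3 + 1448/325) = 6*(5969/975) = 11938/325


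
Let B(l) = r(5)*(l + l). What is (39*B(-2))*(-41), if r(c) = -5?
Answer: -31980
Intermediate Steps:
B(l) = -10*l (B(l) = -5*(l + l) = -10*l)
(39*B(-2))*(-41) = (39*(-10*(-2)))*(-41) = (39*20)*(-41) = 780*(-41) = -31980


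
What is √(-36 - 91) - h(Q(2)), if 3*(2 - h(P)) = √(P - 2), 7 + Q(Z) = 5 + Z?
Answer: -2 + I*√127 + I*√2/3 ≈ -2.0 + 11.741*I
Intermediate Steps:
Q(Z) = -2 + Z (Q(Z) = -7 + (5 + Z) = -2 + Z)
h(P) = 2 - √(-2 + P)/3 (h(P) = 2 - √(P - 2)/3 = 2 - √(-2 + P)/3)
√(-36 - 91) - h(Q(2)) = √(-36 - 91) - (2 - √(-2 + (-2 + 2))/3) = √(-127) - (2 - √(-2 + 0)/3) = I*√127 - (2 - I*√2/3) = I*√127 + (-2 + I*√2/3) = -2 + I*√127 + I*√2/3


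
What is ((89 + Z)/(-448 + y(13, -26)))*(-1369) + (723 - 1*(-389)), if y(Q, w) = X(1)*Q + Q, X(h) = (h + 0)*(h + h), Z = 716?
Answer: 1556853/409 ≈ 3806.5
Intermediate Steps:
X(h) = 2*h² (X(h) = h*(2*h) = 2*h²)
y(Q, w) = 3*Q (y(Q, w) = (2*1²)*Q + Q = (2*1)*Q + Q = 2*Q + Q = 3*Q)
((89 + Z)/(-448 + y(13, -26)))*(-1369) + (723 - 1*(-389)) = ((89 + 716)/(-448 + 3*13))*(-1369) + (723 - 1*(-389)) = (805/(-448 + 39))*(-1369) + (723 + 389) = (805/(-409))*(-1369) + 1112 = (805*(-1/409))*(-1369) + 1112 = -805/409*(-1369) + 1112 = 1102045/409 + 1112 = 1556853/409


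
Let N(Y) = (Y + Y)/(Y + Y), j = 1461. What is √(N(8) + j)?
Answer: √1462 ≈ 38.236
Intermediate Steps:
N(Y) = 1 (N(Y) = (2*Y)/((2*Y)) = (2*Y)*(1/(2*Y)) = 1)
√(N(8) + j) = √(1 + 1461) = √1462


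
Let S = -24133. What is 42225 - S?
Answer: 66358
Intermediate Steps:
42225 - S = 42225 - 1*(-24133) = 42225 + 24133 = 66358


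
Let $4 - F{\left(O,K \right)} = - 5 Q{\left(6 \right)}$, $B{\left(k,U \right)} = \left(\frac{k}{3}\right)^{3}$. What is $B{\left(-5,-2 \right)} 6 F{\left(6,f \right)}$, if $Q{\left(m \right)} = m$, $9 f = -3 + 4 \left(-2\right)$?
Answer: $- \frac{8500}{9} \approx -944.44$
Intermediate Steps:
$B{\left(k,U \right)} = \frac{k^{3}}{27}$ ($B{\left(k,U \right)} = \left(k \frac{1}{3}\right)^{3} = \left(\frac{k}{3}\right)^{3} = \frac{k^{3}}{27}$)
$f = - \frac{11}{9}$ ($f = \frac{-3 + 4 \left(-2\right)}{9} = \frac{-3 - 8}{9} = \frac{1}{9} \left(-11\right) = - \frac{11}{9} \approx -1.2222$)
$F{\left(O,K \right)} = 34$ ($F{\left(O,K \right)} = 4 - \left(-5\right) 6 = 4 - -30 = 4 + 30 = 34$)
$B{\left(-5,-2 \right)} 6 F{\left(6,f \right)} = \frac{\left(-5\right)^{3}}{27} \cdot 6 \cdot 34 = \frac{1}{27} \left(-125\right) 6 \cdot 34 = \left(- \frac{125}{27}\right) 6 \cdot 34 = \left(- \frac{250}{9}\right) 34 = - \frac{8500}{9}$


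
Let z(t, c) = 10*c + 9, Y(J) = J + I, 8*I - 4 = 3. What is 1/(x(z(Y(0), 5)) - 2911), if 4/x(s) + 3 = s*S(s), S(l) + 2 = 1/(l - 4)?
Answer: -1649/4800294 ≈ -0.00034352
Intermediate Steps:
I = 7/8 (I = ½ + (⅛)*3 = ½ + 3/8 = 7/8 ≈ 0.87500)
Y(J) = 7/8 + J (Y(J) = J + 7/8 = 7/8 + J)
z(t, c) = 9 + 10*c
S(l) = -2 + 1/(-4 + l) (S(l) = -2 + 1/(l - 4) = -2 + 1/(-4 + l))
x(s) = 4/(-3 + s*(9 - 2*s)/(-4 + s)) (x(s) = 4/(-3 + s*((9 - 2*s)/(-4 + s))) = 4/(-3 + s*(9 - 2*s)/(-4 + s)))
1/(x(z(Y(0), 5)) - 2911) = 1/(2*(4 - (9 + 10*5))/(-6 + (9 + 10*5)² - 3*(9 + 10*5)) - 2911) = 1/(2*(4 - (9 + 50))/(-6 + (9 + 50)² - 3*(9 + 50)) - 2911) = 1/(2*(4 - 1*59)/(-6 + 59² - 3*59) - 2911) = 1/(2*(4 - 59)/(-6 + 3481 - 177) - 2911) = 1/(2*(-55)/3298 - 2911) = 1/(2*(1/3298)*(-55) - 2911) = 1/(-55/1649 - 2911) = 1/(-4800294/1649) = -1649/4800294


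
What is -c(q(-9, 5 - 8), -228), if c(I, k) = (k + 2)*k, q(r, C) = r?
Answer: -51528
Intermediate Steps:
c(I, k) = k*(2 + k) (c(I, k) = (2 + k)*k = k*(2 + k))
-c(q(-9, 5 - 8), -228) = -(-228)*(2 - 228) = -(-228)*(-226) = -1*51528 = -51528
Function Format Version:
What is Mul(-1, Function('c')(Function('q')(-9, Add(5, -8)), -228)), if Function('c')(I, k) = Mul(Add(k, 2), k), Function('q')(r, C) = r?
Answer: -51528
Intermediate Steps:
Function('c')(I, k) = Mul(k, Add(2, k)) (Function('c')(I, k) = Mul(Add(2, k), k) = Mul(k, Add(2, k)))
Mul(-1, Function('c')(Function('q')(-9, Add(5, -8)), -228)) = Mul(-1, Mul(-228, Add(2, -228))) = Mul(-1, Mul(-228, -226)) = Mul(-1, 51528) = -51528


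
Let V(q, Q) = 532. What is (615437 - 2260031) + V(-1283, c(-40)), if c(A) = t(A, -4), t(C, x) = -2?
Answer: -1644062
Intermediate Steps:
c(A) = -2
(615437 - 2260031) + V(-1283, c(-40)) = (615437 - 2260031) + 532 = -1644594 + 532 = -1644062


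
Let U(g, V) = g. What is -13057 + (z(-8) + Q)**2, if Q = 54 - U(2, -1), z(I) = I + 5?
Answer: -10656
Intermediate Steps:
z(I) = 5 + I
Q = 52 (Q = 54 - 1*2 = 54 - 2 = 52)
-13057 + (z(-8) + Q)**2 = -13057 + ((5 - 8) + 52)**2 = -13057 + (-3 + 52)**2 = -13057 + 49**2 = -13057 + 2401 = -10656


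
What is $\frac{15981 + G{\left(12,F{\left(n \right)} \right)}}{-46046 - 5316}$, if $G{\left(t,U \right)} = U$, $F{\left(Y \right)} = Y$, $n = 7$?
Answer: $- \frac{7994}{25681} \approx -0.31128$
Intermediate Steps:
$\frac{15981 + G{\left(12,F{\left(n \right)} \right)}}{-46046 - 5316} = \frac{15981 + 7}{-46046 - 5316} = \frac{15988}{-51362} = 15988 \left(- \frac{1}{51362}\right) = - \frac{7994}{25681}$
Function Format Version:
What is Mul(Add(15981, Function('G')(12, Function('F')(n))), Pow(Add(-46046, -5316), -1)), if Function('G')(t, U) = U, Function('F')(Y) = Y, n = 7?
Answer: Rational(-7994, 25681) ≈ -0.31128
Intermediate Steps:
Mul(Add(15981, Function('G')(12, Function('F')(n))), Pow(Add(-46046, -5316), -1)) = Mul(Add(15981, 7), Pow(Add(-46046, -5316), -1)) = Mul(15988, Pow(-51362, -1)) = Mul(15988, Rational(-1, 51362)) = Rational(-7994, 25681)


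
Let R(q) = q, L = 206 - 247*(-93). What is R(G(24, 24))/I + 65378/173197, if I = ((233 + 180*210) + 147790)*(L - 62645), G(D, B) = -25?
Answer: 479486320487917/1270237564618308 ≈ 0.37748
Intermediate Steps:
L = 23177 (L = 206 + 22971 = 23177)
I = -7334062164 (I = ((233 + 180*210) + 147790)*(23177 - 62645) = ((233 + 37800) + 147790)*(-39468) = (38033 + 147790)*(-39468) = 185823*(-39468) = -7334062164)
R(G(24, 24))/I + 65378/173197 = -25/(-7334062164) + 65378/173197 = -25*(-1/7334062164) + 65378*(1/173197) = 25/7334062164 + 65378/173197 = 479486320487917/1270237564618308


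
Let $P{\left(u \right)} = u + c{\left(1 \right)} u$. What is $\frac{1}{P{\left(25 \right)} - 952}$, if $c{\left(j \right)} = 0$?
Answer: $- \frac{1}{927} \approx -0.0010787$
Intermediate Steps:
$P{\left(u \right)} = u$ ($P{\left(u \right)} = u + 0 u = u + 0 = u$)
$\frac{1}{P{\left(25 \right)} - 952} = \frac{1}{25 - 952} = \frac{1}{-927} = - \frac{1}{927}$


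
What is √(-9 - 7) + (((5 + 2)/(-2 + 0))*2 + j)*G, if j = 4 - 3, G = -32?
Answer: 192 + 4*I ≈ 192.0 + 4.0*I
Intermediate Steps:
j = 1
√(-9 - 7) + (((5 + 2)/(-2 + 0))*2 + j)*G = √(-9 - 7) + (((5 + 2)/(-2 + 0))*2 + 1)*(-32) = √(-16) + ((7/(-2))*2 + 1)*(-32) = 4*I + ((7*(-½))*2 + 1)*(-32) = 4*I + (-7/2*2 + 1)*(-32) = 4*I + (-7 + 1)*(-32) = 4*I - 6*(-32) = 4*I + 192 = 192 + 4*I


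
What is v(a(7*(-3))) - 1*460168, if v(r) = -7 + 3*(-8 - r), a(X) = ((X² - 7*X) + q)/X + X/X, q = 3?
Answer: -3220823/7 ≈ -4.6012e+5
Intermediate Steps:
a(X) = 1 + (3 + X² - 7*X)/X (a(X) = ((X² - 7*X) + 3)/X + X/X = (3 + X² - 7*X)/X + 1 = 1 + (3 + X² - 7*X)/X)
v(r) = -31 - 3*r (v(r) = -7 + (-24 - 3*r) = -31 - 3*r)
v(a(7*(-3))) - 1*460168 = (-31 - 3*(-6 + 7*(-3) + 3/((7*(-3))))) - 1*460168 = (-31 - 3*(-6 - 21 + 3/(-21))) - 460168 = (-31 - 3*(-6 - 21 + 3*(-1/21))) - 460168 = (-31 - 3*(-6 - 21 - ⅐)) - 460168 = (-31 - 3*(-190/7)) - 460168 = (-31 + 570/7) - 460168 = 353/7 - 460168 = -3220823/7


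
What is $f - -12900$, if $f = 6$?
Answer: $12906$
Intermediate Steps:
$f - -12900 = 6 - -12900 = 6 + 12900 = 12906$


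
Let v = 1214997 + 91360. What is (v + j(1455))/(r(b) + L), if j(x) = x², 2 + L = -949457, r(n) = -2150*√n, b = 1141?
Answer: -464337264334/128028302883 + 7360271300*√1141/896198120181 ≈ -3.3494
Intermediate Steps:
L = -949459 (L = -2 - 949457 = -949459)
v = 1306357
(v + j(1455))/(r(b) + L) = (1306357 + 1455²)/(-2150*√1141 - 949459) = (1306357 + 2117025)/(-949459 - 2150*√1141) = 3423382/(-949459 - 2150*√1141)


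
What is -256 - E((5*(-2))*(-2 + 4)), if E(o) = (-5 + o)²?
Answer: -881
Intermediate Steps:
-256 - E((5*(-2))*(-2 + 4)) = -256 - (-5 + (5*(-2))*(-2 + 4))² = -256 - (-5 - 10*2)² = -256 - (-5 - 20)² = -256 - 1*(-25)² = -256 - 1*625 = -256 - 625 = -881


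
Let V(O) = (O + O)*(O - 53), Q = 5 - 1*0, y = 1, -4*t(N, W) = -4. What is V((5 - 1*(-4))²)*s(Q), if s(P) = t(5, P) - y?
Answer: 0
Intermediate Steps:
t(N, W) = 1 (t(N, W) = -¼*(-4) = 1)
Q = 5 (Q = 5 + 0 = 5)
V(O) = 2*O*(-53 + O) (V(O) = (2*O)*(-53 + O) = 2*O*(-53 + O))
s(P) = 0 (s(P) = 1 - 1*1 = 1 - 1 = 0)
V((5 - 1*(-4))²)*s(Q) = (2*(5 - 1*(-4))²*(-53 + (5 - 1*(-4))²))*0 = (2*(5 + 4)²*(-53 + (5 + 4)²))*0 = (2*9²*(-53 + 9²))*0 = (2*81*(-53 + 81))*0 = (2*81*28)*0 = 4536*0 = 0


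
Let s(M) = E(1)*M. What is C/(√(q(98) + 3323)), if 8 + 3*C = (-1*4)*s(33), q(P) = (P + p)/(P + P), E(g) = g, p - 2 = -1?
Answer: -1960*√651407/1954221 ≈ -0.80948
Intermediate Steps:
p = 1 (p = 2 - 1 = 1)
s(M) = M (s(M) = 1*M = M)
q(P) = (1 + P)/(2*P) (q(P) = (P + 1)/(P + P) = (1 + P)/((2*P)) = (1 + P)*(1/(2*P)) = (1 + P)/(2*P))
C = -140/3 (C = -8/3 + (-1*4*33)/3 = -8/3 + (-4*33)/3 = -8/3 + (⅓)*(-132) = -8/3 - 44 = -140/3 ≈ -46.667)
C/(√(q(98) + 3323)) = -140/(3*√((½)*(1 + 98)/98 + 3323)) = -140/(3*√((½)*(1/98)*99 + 3323)) = -140/(3*√(99/196 + 3323)) = -140*14*√651407/651407/3 = -1960*√651407/1954221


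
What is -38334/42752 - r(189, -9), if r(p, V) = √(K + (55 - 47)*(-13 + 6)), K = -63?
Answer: -19167/21376 - I*√119 ≈ -0.89666 - 10.909*I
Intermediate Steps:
r(p, V) = I*√119 (r(p, V) = √(-63 + (55 - 47)*(-13 + 6)) = √(-63 + 8*(-7)) = √(-63 - 56) = √(-119) = I*√119)
-38334/42752 - r(189, -9) = -38334/42752 - I*√119 = -38334*1/42752 - I*√119 = -19167/21376 - I*√119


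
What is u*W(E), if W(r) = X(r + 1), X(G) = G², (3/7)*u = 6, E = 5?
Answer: 504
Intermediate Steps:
u = 14 (u = (7/3)*6 = 14)
W(r) = (1 + r)² (W(r) = (r + 1)² = (1 + r)²)
u*W(E) = 14*(1 + 5)² = 14*6² = 14*36 = 504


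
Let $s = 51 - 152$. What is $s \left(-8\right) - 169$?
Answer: $639$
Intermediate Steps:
$s = -101$ ($s = 51 - 152 = -101$)
$s \left(-8\right) - 169 = \left(-101\right) \left(-8\right) - 169 = 808 - 169 = 639$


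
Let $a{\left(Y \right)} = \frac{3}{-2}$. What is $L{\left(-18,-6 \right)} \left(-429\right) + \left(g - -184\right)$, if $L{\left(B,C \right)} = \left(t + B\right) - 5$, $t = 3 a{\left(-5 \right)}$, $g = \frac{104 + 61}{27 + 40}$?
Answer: $\frac{1605851}{134} \approx 11984.0$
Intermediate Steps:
$a{\left(Y \right)} = - \frac{3}{2}$ ($a{\left(Y \right)} = 3 \left(- \frac{1}{2}\right) = - \frac{3}{2}$)
$g = \frac{165}{67} \approx 2.4627$
$t = - \frac{9}{2}$ ($t = 3 \left(- \frac{3}{2}\right) = - \frac{9}{2} \approx -4.5$)
$L{\left(B,C \right)} = - \frac{19}{2} + B$ ($L{\left(B,C \right)} = \left(- \frac{9}{2} + B\right) - 5 = - \frac{19}{2} + B$)
$L{\left(-18,-6 \right)} \left(-429\right) + \left(g - -184\right) = \left(- \frac{19}{2} - 18\right) \left(-429\right) + \left(\frac{165}{67} - -184\right) = \left(- \frac{55}{2}\right) \left(-429\right) + \left(\frac{165}{67} + 184\right) = \frac{23595}{2} + \frac{12493}{67} = \frac{1605851}{134}$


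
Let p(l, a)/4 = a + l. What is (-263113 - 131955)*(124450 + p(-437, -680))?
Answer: -47401048776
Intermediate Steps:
p(l, a) = 4*a + 4*l (p(l, a) = 4*(a + l) = 4*a + 4*l)
(-263113 - 131955)*(124450 + p(-437, -680)) = (-263113 - 131955)*(124450 + (4*(-680) + 4*(-437))) = -395068*(124450 + (-2720 - 1748)) = -395068*(124450 - 4468) = -395068*119982 = -47401048776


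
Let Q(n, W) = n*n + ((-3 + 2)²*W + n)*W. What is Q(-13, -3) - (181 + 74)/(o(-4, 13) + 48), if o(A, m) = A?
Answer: 9293/44 ≈ 211.20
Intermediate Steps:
Q(n, W) = n² + W*(W + n) (Q(n, W) = n² + ((-1)²*W + n)*W = n² + (1*W + n)*W = n² + (W + n)*W = n² + W*(W + n))
Q(-13, -3) - (181 + 74)/(o(-4, 13) + 48) = ((-3)² + (-13)² - 3*(-13)) - (181 + 74)/(-4 + 48) = (9 + 169 + 39) - 255/44 = 217 - 255/44 = 9293/44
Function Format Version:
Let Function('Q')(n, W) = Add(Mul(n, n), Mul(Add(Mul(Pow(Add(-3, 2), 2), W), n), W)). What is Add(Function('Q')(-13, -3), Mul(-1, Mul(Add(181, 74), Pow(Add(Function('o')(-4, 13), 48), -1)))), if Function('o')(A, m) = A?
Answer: Rational(9293, 44) ≈ 211.20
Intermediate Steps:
Function('Q')(n, W) = Add(Pow(n, 2), Mul(W, Add(W, n))) (Function('Q')(n, W) = Add(Pow(n, 2), Mul(Add(Mul(Pow(-1, 2), W), n), W)) = Add(Pow(n, 2), Mul(Add(Mul(1, W), n), W)) = Add(Pow(n, 2), Mul(Add(W, n), W)) = Add(Pow(n, 2), Mul(W, Add(W, n))))
Add(Function('Q')(-13, -3), Mul(-1, Mul(Add(181, 74), Pow(Add(Function('o')(-4, 13), 48), -1)))) = Add(Add(Pow(-3, 2), Pow(-13, 2), Mul(-3, -13)), Mul(-1, Mul(Add(181, 74), Pow(Add(-4, 48), -1)))) = Add(Add(9, 169, 39), Mul(-1, Mul(255, Pow(44, -1)))) = Add(217, Mul(-1, Mul(255, Rational(1, 44)))) = Add(217, Mul(-1, Rational(255, 44))) = Add(217, Rational(-255, 44)) = Rational(9293, 44)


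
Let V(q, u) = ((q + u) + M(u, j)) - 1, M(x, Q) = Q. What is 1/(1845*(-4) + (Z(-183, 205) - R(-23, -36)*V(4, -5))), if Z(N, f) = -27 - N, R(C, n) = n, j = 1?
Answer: -1/7260 ≈ -0.00013774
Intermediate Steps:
V(q, u) = q + u (V(q, u) = ((q + u) + 1) - 1 = (1 + q + u) - 1 = q + u)
1/(1845*(-4) + (Z(-183, 205) - R(-23, -36)*V(4, -5))) = 1/(1845*(-4) + ((-27 - 1*(-183)) - (-36)*(4 - 5))) = 1/(-7380 + ((-27 + 183) - (-36)*(-1))) = 1/(-7380 + (156 - 1*36)) = 1/(-7380 + (156 - 36)) = 1/(-7380 + 120) = 1/(-7260) = -1/7260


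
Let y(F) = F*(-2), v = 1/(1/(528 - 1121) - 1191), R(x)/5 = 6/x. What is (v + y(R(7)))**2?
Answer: 1796063637160081/24441633047104 ≈ 73.484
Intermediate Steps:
R(x) = 30/x (R(x) = 5*(6/x) = 30/x)
v = -593/706264 (v = 1/(1/(-593) - 1191) = 1/(-1/593 - 1191) = 1/(-706264/593) = -593/706264 ≈ -0.00083963)
y(F) = -2*F
(v + y(R(7)))**2 = (-593/706264 - 60/7)**2 = (-42379991/4943848)**2 = 1796063637160081/24441633047104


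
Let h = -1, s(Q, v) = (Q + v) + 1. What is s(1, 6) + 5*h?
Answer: 3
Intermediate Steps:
s(Q, v) = 1 + Q + v
s(1, 6) + 5*h = (1 + 1 + 6) + 5*(-1) = 8 - 5 = 3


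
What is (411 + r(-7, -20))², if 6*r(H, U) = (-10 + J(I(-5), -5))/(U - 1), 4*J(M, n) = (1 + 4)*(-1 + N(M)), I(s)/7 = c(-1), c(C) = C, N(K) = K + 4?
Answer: 298149289/1764 ≈ 1.6902e+5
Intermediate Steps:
N(K) = 4 + K
I(s) = -7 (I(s) = 7*(-1) = -7)
J(M, n) = 15/4 + 5*M/4 (J(M, n) = ((1 + 4)*(-1 + (4 + M)))/4 = (5*(3 + M))/4 = (15 + 5*M)/4 = 15/4 + 5*M/4)
r(H, U) = -5/(2*(-1 + U)) (r(H, U) = ((-10 + (15/4 + (5/4)*(-7)))/(U - 1))/6 = ((-10 + (15/4 - 35/4))/(-1 + U))/6 = ((-10 - 5)/(-1 + U))/6 = (-15/(-1 + U))/6 = -5/(2*(-1 + U)))
(411 + r(-7, -20))² = (411 - 5/(-2 + 2*(-20)))² = (411 - 5/(-2 - 40))² = (411 - 5/(-42))² = (411 - 5*(-1/42))² = (411 + 5/42)² = (17267/42)² = 298149289/1764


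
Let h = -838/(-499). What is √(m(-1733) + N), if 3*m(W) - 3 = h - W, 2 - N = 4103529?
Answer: I*√1021638098561/499 ≈ 2025.6*I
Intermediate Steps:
h = 838/499 (h = -838*(-1/499) = 838/499 ≈ 1.6794)
N = -4103527 (N = 2 - 1*4103529 = 2 - 4103529 = -4103527)
m(W) = 2335/1497 - W/3 (m(W) = 1 + (838/499 - W)/3 = 1 + (838/1497 - W/3) = 2335/1497 - W/3)
√(m(-1733) + N) = √((2335/1497 - ⅓*(-1733)) - 4103527) = √((2335/1497 + 1733/3) - 4103527) = √(289034/499 - 4103527) = √(-2047370939/499) = I*√1021638098561/499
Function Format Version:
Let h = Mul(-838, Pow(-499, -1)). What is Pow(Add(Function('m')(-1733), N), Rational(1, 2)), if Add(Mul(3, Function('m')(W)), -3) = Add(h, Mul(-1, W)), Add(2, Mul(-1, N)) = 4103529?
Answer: Mul(Rational(1, 499), I, Pow(1021638098561, Rational(1, 2))) ≈ Mul(2025.6, I)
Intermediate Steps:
h = Rational(838, 499) (h = Mul(-838, Rational(-1, 499)) = Rational(838, 499) ≈ 1.6794)
N = -4103527 (N = Add(2, Mul(-1, 4103529)) = Add(2, -4103529) = -4103527)
Function('m')(W) = Add(Rational(2335, 1497), Mul(Rational(-1, 3), W)) (Function('m')(W) = Add(1, Mul(Rational(1, 3), Add(Rational(838, 499), Mul(-1, W)))) = Add(1, Add(Rational(838, 1497), Mul(Rational(-1, 3), W))) = Add(Rational(2335, 1497), Mul(Rational(-1, 3), W)))
Pow(Add(Function('m')(-1733), N), Rational(1, 2)) = Pow(Add(Add(Rational(2335, 1497), Mul(Rational(-1, 3), -1733)), -4103527), Rational(1, 2)) = Pow(Add(Add(Rational(2335, 1497), Rational(1733, 3)), -4103527), Rational(1, 2)) = Pow(Add(Rational(289034, 499), -4103527), Rational(1, 2)) = Pow(Rational(-2047370939, 499), Rational(1, 2)) = Mul(Rational(1, 499), I, Pow(1021638098561, Rational(1, 2)))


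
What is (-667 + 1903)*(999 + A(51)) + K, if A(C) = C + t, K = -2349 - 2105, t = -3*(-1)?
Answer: 1297054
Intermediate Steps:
t = 3
K = -4454
A(C) = 3 + C (A(C) = C + 3 = 3 + C)
(-667 + 1903)*(999 + A(51)) + K = (-667 + 1903)*(999 + (3 + 51)) - 4454 = 1236*(999 + 54) - 4454 = 1236*1053 - 4454 = 1301508 - 4454 = 1297054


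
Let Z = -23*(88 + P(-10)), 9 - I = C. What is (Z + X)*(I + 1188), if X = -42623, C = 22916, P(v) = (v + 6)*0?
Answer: 969688193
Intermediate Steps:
P(v) = 0 (P(v) = (6 + v)*0 = 0)
I = -22907 (I = 9 - 1*22916 = 9 - 22916 = -22907)
Z = -2024 (Z = -23*(88 + 0) = -23*88 = -2024)
(Z + X)*(I + 1188) = (-2024 - 42623)*(-22907 + 1188) = -44647*(-21719) = 969688193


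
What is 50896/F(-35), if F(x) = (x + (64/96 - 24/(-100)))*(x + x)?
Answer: 381720/17899 ≈ 21.326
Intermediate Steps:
F(x) = 2*x*(68/75 + x) (F(x) = (x + (64*(1/96) - 24*(-1/100)))*(2*x) = (x + (⅔ + 6/25))*(2*x) = (x + 68/75)*(2*x) = (68/75 + x)*(2*x) = 2*x*(68/75 + x))
50896/F(-35) = 50896/(((2/75)*(-35)*(68 + 75*(-35)))) = 50896/(((2/75)*(-35)*(68 - 2625))) = 50896/(((2/75)*(-35)*(-2557))) = 50896/(35798/15) = 50896*(15/35798) = 381720/17899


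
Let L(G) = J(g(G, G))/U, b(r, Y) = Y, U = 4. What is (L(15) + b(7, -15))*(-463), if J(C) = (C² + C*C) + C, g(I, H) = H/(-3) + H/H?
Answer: 3704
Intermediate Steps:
g(I, H) = 1 - H/3 (g(I, H) = H*(-⅓) + 1 = -H/3 + 1 = 1 - H/3)
J(C) = C + 2*C² (J(C) = (C² + C²) + C = 2*C² + C = C + 2*C²)
L(G) = (1 - G/3)*(3 - 2*G/3)/4 (L(G) = ((1 - G/3)*(1 + 2*(1 - G/3)))/4 = ((1 - G/3)*(1 + (2 - 2*G/3)))*(¼) = ((1 - G/3)*(3 - 2*G/3))*(¼) = (1 - G/3)*(3 - 2*G/3)/4)
(L(15) + b(7, -15))*(-463) = ((-9 + 2*15)*(-3 + 15)/36 - 15)*(-463) = ((1/36)*(-9 + 30)*12 - 15)*(-463) = ((1/36)*21*12 - 15)*(-463) = (7 - 15)*(-463) = -8*(-463) = 3704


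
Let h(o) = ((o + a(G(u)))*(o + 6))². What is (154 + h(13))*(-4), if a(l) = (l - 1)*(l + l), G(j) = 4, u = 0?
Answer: -1977452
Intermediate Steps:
a(l) = 2*l*(-1 + l) (a(l) = (-1 + l)*(2*l) = 2*l*(-1 + l))
h(o) = (6 + o)²*(24 + o)² (h(o) = ((o + 2*4*(-1 + 4))*(o + 6))² = ((o + 2*4*3)*(6 + o))² = ((o + 24)*(6 + o))² = ((24 + o)*(6 + o))² = ((6 + o)*(24 + o))² = (6 + o)²*(24 + o)²)
(154 + h(13))*(-4) = (154 + (6 + 13)²*(24 + 13)²)*(-4) = (154 + 19²*37²)*(-4) = (154 + 361*1369)*(-4) = (154 + 494209)*(-4) = 494363*(-4) = -1977452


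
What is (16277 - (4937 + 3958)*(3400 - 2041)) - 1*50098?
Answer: -12122126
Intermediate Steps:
(16277 - (4937 + 3958)*(3400 - 2041)) - 1*50098 = (16277 - 8895*1359) - 50098 = (16277 - 1*12088305) - 50098 = (16277 - 12088305) - 50098 = -12072028 - 50098 = -12122126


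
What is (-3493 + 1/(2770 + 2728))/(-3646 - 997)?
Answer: 19204513/25527214 ≈ 0.75232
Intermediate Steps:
(-3493 + 1/(2770 + 2728))/(-3646 - 997) = (-3493 + 1/5498)/(-4643) = (-3493 + 1/5498)*(-1/4643) = -19204513/5498*(-1/4643) = 19204513/25527214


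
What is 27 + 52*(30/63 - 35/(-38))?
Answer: 39763/399 ≈ 99.657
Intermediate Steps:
27 + 52*(30/63 - 35/(-38)) = 27 + 52*(30*(1/63) - 35*(-1/38)) = 27 + 52*(10/21 + 35/38) = 27 + 52*(1115/798) = 27 + 28990/399 = 39763/399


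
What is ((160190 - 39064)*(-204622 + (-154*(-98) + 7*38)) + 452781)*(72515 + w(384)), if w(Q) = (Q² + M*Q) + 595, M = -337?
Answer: -2089736847433314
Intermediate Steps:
w(Q) = 595 + Q² - 337*Q (w(Q) = (Q² - 337*Q) + 595 = 595 + Q² - 337*Q)
((160190 - 39064)*(-204622 + (-154*(-98) + 7*38)) + 452781)*(72515 + w(384)) = ((160190 - 39064)*(-204622 + (-154*(-98) + 7*38)) + 452781)*(72515 + (595 + 384² - 337*384)) = (121126*(-204622 + (15092 + 266)) + 452781)*(72515 + (595 + 147456 - 129408)) = (121126*(-204622 + 15358) + 452781)*(72515 + 18643) = (121126*(-189264) + 452781)*91158 = (-22924791264 + 452781)*91158 = -22924338483*91158 = -2089736847433314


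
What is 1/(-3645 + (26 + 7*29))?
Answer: -1/3416 ≈ -0.00029274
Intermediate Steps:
1/(-3645 + (26 + 7*29)) = 1/(-3645 + (26 + 203)) = 1/(-3645 + 229) = 1/(-3416) = -1/3416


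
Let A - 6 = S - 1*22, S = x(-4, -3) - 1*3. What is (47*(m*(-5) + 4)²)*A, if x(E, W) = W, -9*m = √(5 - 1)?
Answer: -2187944/81 ≈ -27012.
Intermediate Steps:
m = -2/9 (m = -√(5 - 1)/9 = -√4/9 = -⅑*2 = -2/9 ≈ -0.22222)
S = -6 (S = -3 - 1*3 = -3 - 3 = -6)
A = -22 (A = 6 + (-6 - 1*22) = 6 + (-6 - 22) = 6 - 28 = -22)
(47*(m*(-5) + 4)²)*A = (47*(-2/9*(-5) + 4)²)*(-22) = (47*(10/9 + 4)²)*(-22) = (47*(46/9)²)*(-22) = (47*(2116/81))*(-22) = (99452/81)*(-22) = -2187944/81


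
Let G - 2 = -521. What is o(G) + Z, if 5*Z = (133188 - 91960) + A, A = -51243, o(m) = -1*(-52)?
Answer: -1951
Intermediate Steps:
G = -519 (G = 2 - 521 = -519)
o(m) = 52
Z = -2003 (Z = ((133188 - 91960) - 51243)/5 = (41228 - 51243)/5 = (⅕)*(-10015) = -2003)
o(G) + Z = 52 - 2003 = -1951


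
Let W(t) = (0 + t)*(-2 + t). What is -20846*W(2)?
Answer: 0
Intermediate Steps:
W(t) = t*(-2 + t)
-20846*W(2) = -41692*(-2 + 2) = -41692*0 = -20846*0 = 0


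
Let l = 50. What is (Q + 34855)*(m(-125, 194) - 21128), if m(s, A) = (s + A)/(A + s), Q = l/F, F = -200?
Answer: -2945505213/4 ≈ -7.3638e+8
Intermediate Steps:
Q = -¼ (Q = 50/(-200) = -1/200*50 = -¼ ≈ -0.25000)
m(s, A) = 1 (m(s, A) = (A + s)/(A + s) = 1)
(Q + 34855)*(m(-125, 194) - 21128) = (-¼ + 34855)*(1 - 21128) = (139419/4)*(-21127) = -2945505213/4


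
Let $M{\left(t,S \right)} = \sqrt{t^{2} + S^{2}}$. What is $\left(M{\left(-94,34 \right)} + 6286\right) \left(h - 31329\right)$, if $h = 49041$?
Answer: $111337632 + 35424 \sqrt{2498} \approx 1.1311 \cdot 10^{8}$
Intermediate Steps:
$M{\left(t,S \right)} = \sqrt{S^{2} + t^{2}}$
$\left(M{\left(-94,34 \right)} + 6286\right) \left(h - 31329\right) = \left(\sqrt{34^{2} + \left(-94\right)^{2}} + 6286\right) \left(49041 - 31329\right) = \left(\sqrt{1156 + 8836} + 6286\right) 17712 = \left(\sqrt{9992} + 6286\right) 17712 = \left(2 \sqrt{2498} + 6286\right) 17712 = \left(6286 + 2 \sqrt{2498}\right) 17712 = 111337632 + 35424 \sqrt{2498}$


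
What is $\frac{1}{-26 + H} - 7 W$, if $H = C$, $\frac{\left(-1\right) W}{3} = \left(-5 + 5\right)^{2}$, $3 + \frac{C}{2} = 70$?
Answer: $\frac{1}{108} \approx 0.0092593$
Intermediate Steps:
$C = 134$ ($C = -6 + 2 \cdot 70 = -6 + 140 = 134$)
$W = 0$ ($W = - 3 \left(-5 + 5\right)^{2} = - 3 \cdot 0^{2} = \left(-3\right) 0 = 0$)
$H = 134$
$\frac{1}{-26 + H} - 7 W = \frac{1}{-26 + 134} - 0 = \frac{1}{108} + 0 = \frac{1}{108}$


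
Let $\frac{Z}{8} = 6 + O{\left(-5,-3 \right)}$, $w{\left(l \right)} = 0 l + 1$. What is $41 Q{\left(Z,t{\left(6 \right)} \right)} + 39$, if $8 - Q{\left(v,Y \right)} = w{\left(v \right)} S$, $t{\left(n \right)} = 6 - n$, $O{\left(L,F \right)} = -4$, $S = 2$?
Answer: $285$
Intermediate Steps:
$w{\left(l \right)} = 1$ ($w{\left(l \right)} = 0 + 1 = 1$)
$Z = 16$ ($Z = 8 \left(6 - 4\right) = 8 \cdot 2 = 16$)
$Q{\left(v,Y \right)} = 6$ ($Q{\left(v,Y \right)} = 8 - 1 \cdot 2 = 8 - 2 = 6$)
$41 Q{\left(Z,t{\left(6 \right)} \right)} + 39 = 41 \cdot 6 + 39 = 246 + 39 = 285$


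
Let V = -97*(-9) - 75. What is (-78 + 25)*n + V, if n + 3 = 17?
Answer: 56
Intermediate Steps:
n = 14 (n = -3 + 17 = 14)
V = 798 (V = 873 - 75 = 798)
(-78 + 25)*n + V = (-78 + 25)*14 + 798 = -53*14 + 798 = -742 + 798 = 56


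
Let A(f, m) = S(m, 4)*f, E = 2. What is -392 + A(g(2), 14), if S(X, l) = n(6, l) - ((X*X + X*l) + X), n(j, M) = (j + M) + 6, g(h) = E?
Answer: -892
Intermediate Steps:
g(h) = 2
n(j, M) = 6 + M + j (n(j, M) = (M + j) + 6 = 6 + M + j)
S(X, l) = 12 + l - X - X² - X*l (S(X, l) = (6 + l + 6) - ((X*X + X*l) + X) = (12 + l) - ((X² + X*l) + X) = (12 + l) - (X + X² + X*l) = (12 + l) + (-X - X² - X*l) = 12 + l - X - X² - X*l)
A(f, m) = f*(16 - m² - 5*m) (A(f, m) = (12 + 4 - m - m² - 1*m*4)*f = (12 + 4 - m - m² - 4*m)*f = (16 - m² - 5*m)*f = f*(16 - m² - 5*m))
-392 + A(g(2), 14) = -392 + 2*(16 - 1*14² - 5*14) = -392 + 2*(16 - 1*196 - 70) = -392 + 2*(16 - 196 - 70) = -392 + 2*(-250) = -392 - 500 = -892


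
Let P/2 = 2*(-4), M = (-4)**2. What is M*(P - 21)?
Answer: -592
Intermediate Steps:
M = 16
P = -16 (P = 2*(2*(-4)) = 2*(-8) = -16)
M*(P - 21) = 16*(-16 - 21) = 16*(-37) = -592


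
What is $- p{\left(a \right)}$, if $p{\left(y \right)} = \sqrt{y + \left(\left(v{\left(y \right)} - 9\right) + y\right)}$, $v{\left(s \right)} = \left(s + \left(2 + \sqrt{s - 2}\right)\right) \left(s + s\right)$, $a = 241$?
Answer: $- \sqrt{117599 + 482 \sqrt{239}} \approx -353.63$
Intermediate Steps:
$v{\left(s \right)} = 2 s \left(2 + s + \sqrt{-2 + s}\right)$ ($v{\left(s \right)} = \left(s + \left(2 + \sqrt{-2 + s}\right)\right) 2 s = \left(2 + s + \sqrt{-2 + s}\right) 2 s = 2 s \left(2 + s + \sqrt{-2 + s}\right)$)
$p{\left(y \right)} = \sqrt{-9 + 2 y + 2 y \left(2 + y + \sqrt{-2 + y}\right)}$ ($p{\left(y \right)} = \sqrt{y + \left(\left(2 y \left(2 + y + \sqrt{-2 + y}\right) - 9\right) + y\right)} = \sqrt{y + \left(\left(-9 + 2 y \left(2 + y + \sqrt{-2 + y}\right)\right) + y\right)} = \sqrt{y + \left(-9 + y + 2 y \left(2 + y + \sqrt{-2 + y}\right)\right)} = \sqrt{-9 + 2 y + 2 y \left(2 + y + \sqrt{-2 + y}\right)}$)
$- p{\left(a \right)} = - \sqrt{-9 + 2 \cdot 241 + 2 \cdot 241 \left(2 + 241 + \sqrt{-2 + 241}\right)} = - \sqrt{-9 + 482 + 2 \cdot 241 \left(2 + 241 + \sqrt{239}\right)} = - \sqrt{-9 + 482 + 2 \cdot 241 \left(243 + \sqrt{239}\right)} = - \sqrt{-9 + 482 + \left(117126 + 482 \sqrt{239}\right)} = - \sqrt{117599 + 482 \sqrt{239}}$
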